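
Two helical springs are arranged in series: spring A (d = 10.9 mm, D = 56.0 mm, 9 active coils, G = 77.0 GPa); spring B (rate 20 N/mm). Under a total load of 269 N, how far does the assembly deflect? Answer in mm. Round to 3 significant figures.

k_A = Gd⁴/(8D³N_a) = (77.0×10³)(10.9⁴)/(8·56.0³·9) = 85.961 N/mm
Series: 1/k_eq = 1/85.961 + 1/20 = 0.061633; k_eq = 16.225 N/mm
δ = F/k_eq = 269/16.225 = 16.579 mm

16.6 mm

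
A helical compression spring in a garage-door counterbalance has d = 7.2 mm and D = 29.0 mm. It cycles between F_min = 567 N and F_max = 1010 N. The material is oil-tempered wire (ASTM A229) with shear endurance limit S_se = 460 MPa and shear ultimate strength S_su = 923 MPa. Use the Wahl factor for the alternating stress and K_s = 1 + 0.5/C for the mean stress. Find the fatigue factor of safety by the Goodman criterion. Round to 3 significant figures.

3.09

C = D/d = 29.0/7.2 = 4.0278; K_W = (4C−1)/(4C−4)+0.615/C = 1.4004; K_s = 1+0.5/C = 1.1241
F_a = (F_max−F_min)/2 = 221.5 N; F_m = (F_max+F_min)/2 = 788.5 N
τ_a = K_W·8F_aD/(πd³) = 1.4004 × 43.824 = 61.371 MPa
τ_m = K_s·8F_mD/(πd³) = 1.1241 × 156.01 = 175.37 MPa
Goodman: 1/n_f = τ_a/S_se + τ_m/S_su = 61.371/460 + 175.37/923 = 0.13342 + 0.19000 = 0.32342
n_f = 1/0.32342 = 3.092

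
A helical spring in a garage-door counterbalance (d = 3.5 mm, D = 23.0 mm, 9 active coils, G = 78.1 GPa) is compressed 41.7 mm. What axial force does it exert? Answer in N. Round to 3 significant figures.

k = Gd⁴/(8D³N_a) = (78.1×10³)(3.5⁴)/(8·23.0³·9) = 13.378 N/mm
F = k·δ = 13.378 × 41.7 = 557.88 N

558 N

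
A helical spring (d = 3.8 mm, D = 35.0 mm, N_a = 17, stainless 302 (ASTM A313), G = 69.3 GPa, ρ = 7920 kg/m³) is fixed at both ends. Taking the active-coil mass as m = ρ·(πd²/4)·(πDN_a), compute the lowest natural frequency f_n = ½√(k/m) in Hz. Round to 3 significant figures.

60.7 Hz

k = Gd⁴/(8D³N_a) = (69.3×10³)(3.8⁴)/(8·35.0³·17) = 2.4781 N/mm = 2478.1 N/m
Wire length L = πDN_a = π·35.0·17 = 1869.2 mm
m = ρ·(πd²/4)·L = 7920 × 11.341×10⁻⁶ m² × 1.8692 m = 0.1679 kg
f_n = ½√(k/m) = 0.5·√(2478.1/0.1679) = 0.5·√(14760) = 60.745 Hz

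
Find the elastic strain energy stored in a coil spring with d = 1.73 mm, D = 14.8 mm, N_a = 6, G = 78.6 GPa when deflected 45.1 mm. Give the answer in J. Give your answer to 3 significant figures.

4.60 J

k = Gd⁴/(8D³N_a) = (78.6×10³)(1.73⁴)/(8·14.8³·6) = 4.5246 N/mm
U = ½kδ² = 0.5 × 4.5246 × 45.1² = 4601.5 N·mm = 4.6015 J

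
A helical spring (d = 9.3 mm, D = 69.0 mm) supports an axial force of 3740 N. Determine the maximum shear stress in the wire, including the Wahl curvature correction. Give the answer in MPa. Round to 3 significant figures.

Spring index C = D/d = 69.0/9.3 = 7.4194
K_W = (4C−1)/(4C−4) + 0.615/C = 28.677/25.677 + 0.0829 = 1.1997
τ₀ = 8FD/(πd³) = 8·3740·69.0/(π·9.3³) = 2.06448e+06/2527 = 816.98 MPa
τ_max = K·τ₀ = 1.1997 × 816.98 = 980.15 MPa

980 MPa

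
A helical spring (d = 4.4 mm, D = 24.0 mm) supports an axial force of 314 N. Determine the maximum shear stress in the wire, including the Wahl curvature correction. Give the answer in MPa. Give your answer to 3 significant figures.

289 MPa

Spring index C = D/d = 24.0/4.4 = 5.4545
K_W = (4C−1)/(4C−4) + 0.615/C = 20.818/17.818 + 0.1128 = 1.2811
τ₀ = 8FD/(πd³) = 8·314·24.0/(π·4.4³) = 60288/267.61 = 225.28 MPa
τ_max = K·τ₀ = 1.2811 × 225.28 = 288.61 MPa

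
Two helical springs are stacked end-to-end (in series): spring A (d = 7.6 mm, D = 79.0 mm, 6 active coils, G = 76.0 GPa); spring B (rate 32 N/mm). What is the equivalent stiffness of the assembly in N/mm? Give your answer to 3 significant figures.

8.03 N/mm

k_A = Gd⁴/(8D³N_a) = (76.0×10³)(7.6⁴)/(8·79.0³·6) = 10.714 N/mm
Series: 1/k_eq = 1/10.714 + 1/32 = 0.12459; k_eq = 8.0265 N/mm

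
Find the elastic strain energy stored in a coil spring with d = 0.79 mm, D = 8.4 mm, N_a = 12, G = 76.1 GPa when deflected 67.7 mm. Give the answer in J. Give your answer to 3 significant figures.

k = Gd⁴/(8D³N_a) = (76.1×10³)(0.79⁴)/(8·8.4³·12) = 0.52094 N/mm
U = ½kδ² = 0.5 × 0.52094 × 67.7² = 1193.8 N·mm = 1.1938 J

1.19 J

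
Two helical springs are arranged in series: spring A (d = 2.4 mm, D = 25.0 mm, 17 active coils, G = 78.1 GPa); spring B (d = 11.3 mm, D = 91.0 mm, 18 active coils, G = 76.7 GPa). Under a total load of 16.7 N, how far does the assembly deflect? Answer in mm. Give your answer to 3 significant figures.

k_A = Gd⁴/(8D³N_a) = (78.1×10³)(2.4⁴)/(8·25.0³·17) = 1.2194 N/mm
k_B = Gd⁴/(8D³N_a) = (76.7×10³)(11.3⁴)/(8·91.0³·18) = 11.525 N/mm
Series: 1/k_eq = 1/1.2194 + 1/11.525 = 0.90686; k_eq = 1.1027 N/mm
δ = F/k_eq = 16.7/1.1027 = 15.145 mm

15.1 mm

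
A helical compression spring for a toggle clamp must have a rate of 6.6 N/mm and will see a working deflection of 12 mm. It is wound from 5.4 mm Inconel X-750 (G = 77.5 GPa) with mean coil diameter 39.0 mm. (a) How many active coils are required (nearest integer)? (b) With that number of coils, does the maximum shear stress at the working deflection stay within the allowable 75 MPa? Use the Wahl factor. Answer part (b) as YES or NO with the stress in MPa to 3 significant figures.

(a) 21 coils; (b) YES, τ_max = 60.3 MPa

N_a = Gd⁴/(8D³k) = (77.5×10³)(5.4⁴)/(8·39.0³·6.6) = 21.04 → N_a = 21
Actual rate k = Gd⁴/(8D³·21) = 6.6126 N/mm
Working load F = kδ = 6.6126·12 = 79.351 N
C = 39.0/5.4 = 7.2222; K_W = (4C−1)/(4C−4)+0.615/C = 1.2057
τ_max = K_W·8FD/(πd³) = 1.2057·50.047 = 60.341 MPa
τ_max ≤ 75 MPa → acceptable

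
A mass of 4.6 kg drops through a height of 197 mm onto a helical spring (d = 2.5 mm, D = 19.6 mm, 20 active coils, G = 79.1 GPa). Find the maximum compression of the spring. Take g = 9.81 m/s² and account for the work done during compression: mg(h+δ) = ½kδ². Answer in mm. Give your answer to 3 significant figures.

k = Gd⁴/(8D³N_a) = (79.1×10³)(2.5⁴)/(8·19.6³·20) = 2.5648 N/mm
W = mg = 4.6 × 9.81 = 45.126 N
½kδ² − Wδ − Wh = 0 → δ = (W + √(W² + 2kWh))/k
δ = (45.126 + √(2036.4 + 45600.7))/2.5648 = (45.126 + 218.26)/2.5648 = 102.69 mm

103 mm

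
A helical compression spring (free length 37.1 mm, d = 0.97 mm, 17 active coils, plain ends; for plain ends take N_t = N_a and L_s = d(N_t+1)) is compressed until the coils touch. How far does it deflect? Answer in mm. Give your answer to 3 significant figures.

19.6 mm

N_t = 17; L_s = 0.97·18 = 17.46 mm
δ_solid = L₀ − L_s = 37.1 − 17.46 = 19.64 mm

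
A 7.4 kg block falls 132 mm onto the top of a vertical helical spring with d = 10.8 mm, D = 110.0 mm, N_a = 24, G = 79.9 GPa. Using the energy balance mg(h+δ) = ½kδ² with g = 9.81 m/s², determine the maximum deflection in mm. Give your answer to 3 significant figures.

86.3 mm

k = Gd⁴/(8D³N_a) = (79.9×10³)(10.8⁴)/(8·110.0³·24) = 4.2537 N/mm
W = mg = 7.4 × 9.81 = 72.594 N
½kδ² − Wδ − Wh = 0 → δ = (W + √(W² + 2kWh))/k
δ = (72.594 + √(5269.9 + 81520.6))/4.2537 = (72.594 + 294.6)/4.2537 = 86.325 mm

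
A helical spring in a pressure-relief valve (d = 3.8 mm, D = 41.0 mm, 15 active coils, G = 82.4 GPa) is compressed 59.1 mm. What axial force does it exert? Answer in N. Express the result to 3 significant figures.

k = Gd⁴/(8D³N_a) = (82.4×10³)(3.8⁴)/(8·41.0³·15) = 2.0774 N/mm
F = k·δ = 2.0774 × 59.1 = 122.78 N

123 N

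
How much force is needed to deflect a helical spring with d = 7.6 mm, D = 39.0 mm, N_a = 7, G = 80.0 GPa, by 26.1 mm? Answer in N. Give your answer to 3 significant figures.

k = Gd⁴/(8D³N_a) = (80.0×10³)(7.6⁴)/(8·39.0³·7) = 80.346 N/mm
F = k·δ = 80.346 × 26.1 = 2097 N

2100 N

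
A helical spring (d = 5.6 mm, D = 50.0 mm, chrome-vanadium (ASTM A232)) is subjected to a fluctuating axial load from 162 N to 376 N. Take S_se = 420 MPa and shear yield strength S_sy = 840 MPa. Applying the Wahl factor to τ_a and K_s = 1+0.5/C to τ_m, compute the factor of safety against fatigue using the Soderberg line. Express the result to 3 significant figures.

C = D/d = 50.0/5.6 = 8.9286; K_W = (4C−1)/(4C−4)+0.615/C = 1.1635; K_s = 1+0.5/C = 1.0560
F_a = (F_max−F_min)/2 = 107 N; F_m = (F_max+F_min)/2 = 269 N
τ_a = K_W·8F_aD/(πd³) = 1.1635 × 77.576 = 90.258 MPa
τ_m = K_s·8F_mD/(πd³) = 1.0560 × 195.03 = 205.95 MPa
Soderberg: 1/n_f = τ_a/S_se + τ_m/S_sy = 90.258/420 + 205.95/840 = 0.21490 + 0.24518 = 0.46008
n_f = 1/0.46008 = 2.174

2.17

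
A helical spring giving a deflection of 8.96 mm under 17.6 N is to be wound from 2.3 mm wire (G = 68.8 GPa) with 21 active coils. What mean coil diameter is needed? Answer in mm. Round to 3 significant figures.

18.0 mm

Required rate k = F/δ = 17.6/8.96 = 1.9643 N/mm
D = (Gd⁴/(8N_a·k))^(1/3) = (68.8×10³·2.3⁴/(8·21·1.9643))^(1/3)
  = (5834.26)^(1/3) = 18.0023 mm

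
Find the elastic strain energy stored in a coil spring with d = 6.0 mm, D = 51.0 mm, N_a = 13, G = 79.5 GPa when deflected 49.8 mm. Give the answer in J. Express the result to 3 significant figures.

9.26 J

k = Gd⁴/(8D³N_a) = (79.5×10³)(6.0⁴)/(8·51.0³·13) = 7.4684 N/mm
U = ½kδ² = 0.5 × 7.4684 × 49.8² = 9261 N·mm = 9.261 J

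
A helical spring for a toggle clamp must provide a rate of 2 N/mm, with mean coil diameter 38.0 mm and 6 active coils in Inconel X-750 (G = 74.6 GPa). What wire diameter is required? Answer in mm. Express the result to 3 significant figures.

2.90 mm

d = (8D³N_a·k / G)^(1/4) = (8·38.0³·6·2 / (74.6×10³))^0.25
  = (70.613)^0.25 = 2.8988 mm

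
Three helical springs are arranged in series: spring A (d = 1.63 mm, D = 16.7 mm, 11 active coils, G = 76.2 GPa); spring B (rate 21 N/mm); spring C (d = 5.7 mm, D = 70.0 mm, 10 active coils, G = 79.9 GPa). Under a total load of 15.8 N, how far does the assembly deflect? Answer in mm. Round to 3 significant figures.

k_A = Gd⁴/(8D³N_a) = (76.2×10³)(1.63⁴)/(8·16.7³·11) = 1.3124 N/mm
k_C = Gd⁴/(8D³N_a) = (79.9×10³)(5.7⁴)/(8·70.0³·10) = 3.0737 N/mm
Series: 1/k_eq = 1/1.3124 + 1/21 + 1/3.0737 = 1.1349; k_eq = 0.88113 N/mm
δ = F/k_eq = 15.8/0.88113 = 17.932 mm

17.9 mm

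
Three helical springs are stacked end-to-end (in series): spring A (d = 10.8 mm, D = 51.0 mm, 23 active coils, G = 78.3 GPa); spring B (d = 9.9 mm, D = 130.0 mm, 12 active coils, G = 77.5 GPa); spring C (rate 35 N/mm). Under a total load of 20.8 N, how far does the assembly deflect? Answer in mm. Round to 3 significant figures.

6.96 mm

k_A = Gd⁴/(8D³N_a) = (78.3×10³)(10.8⁴)/(8·51.0³·23) = 43.644 N/mm
k_B = Gd⁴/(8D³N_a) = (77.5×10³)(9.9⁴)/(8·130.0³·12) = 3.5297 N/mm
Series: 1/k_eq = 1/43.644 + 1/3.5297 + 1/35 = 0.33479; k_eq = 2.9869 N/mm
δ = F/k_eq = 20.8/2.9869 = 6.9637 mm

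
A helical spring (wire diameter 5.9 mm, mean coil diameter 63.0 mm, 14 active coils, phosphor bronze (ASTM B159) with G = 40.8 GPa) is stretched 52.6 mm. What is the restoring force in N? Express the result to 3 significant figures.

92.9 N

k = Gd⁴/(8D³N_a) = (40.8×10³)(5.9⁴)/(8·63.0³·14) = 1.7653 N/mm
F = k·δ = 1.7653 × 52.6 = 92.857 N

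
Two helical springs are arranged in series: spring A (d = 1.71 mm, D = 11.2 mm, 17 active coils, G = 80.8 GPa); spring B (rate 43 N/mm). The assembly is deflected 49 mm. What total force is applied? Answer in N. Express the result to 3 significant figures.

k_A = Gd⁴/(8D³N_a) = (80.8×10³)(1.71⁴)/(8·11.2³·17) = 3.6158 N/mm
Series: 1/k_eq = 1/3.6158 + 1/43 = 0.29982; k_eq = 3.3353 N/mm
F = k_eq·δ = 3.3353·49 = 163.43 N

163 N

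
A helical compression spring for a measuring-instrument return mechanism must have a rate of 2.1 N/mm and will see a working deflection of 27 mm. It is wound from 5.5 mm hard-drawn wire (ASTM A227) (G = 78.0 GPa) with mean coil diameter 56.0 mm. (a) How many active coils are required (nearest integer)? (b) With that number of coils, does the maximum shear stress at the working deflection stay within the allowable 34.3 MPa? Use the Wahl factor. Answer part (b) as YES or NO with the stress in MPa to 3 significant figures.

N_a = Gd⁴/(8D³k) = (78.0×10³)(5.5⁴)/(8·56.0³·2.1) = 24.19 → N_a = 24
Actual rate k = Gd⁴/(8D³·24) = 2.1168 N/mm
Working load F = kδ = 2.1168·27 = 57.154 N
C = 56.0/5.5 = 10.1818; K_W = (4C−1)/(4C−4)+0.615/C = 1.1421
τ_max = K_W·8FD/(πd³) = 1.1421·48.987 = 55.948 MPa
τ_max > 34.3 MPa → exceeds allowable

(a) 24 coils; (b) NO, τ_max = 55.9 MPa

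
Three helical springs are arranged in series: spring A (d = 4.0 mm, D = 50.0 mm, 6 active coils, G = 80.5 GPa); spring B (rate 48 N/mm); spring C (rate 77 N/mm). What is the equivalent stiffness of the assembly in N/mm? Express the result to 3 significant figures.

k_A = Gd⁴/(8D³N_a) = (80.5×10³)(4.0⁴)/(8·50.0³·6) = 3.4347 N/mm
Series: 1/k_eq = 1/3.4347 + 1/48 + 1/77 = 0.32497; k_eq = 3.0772 N/mm

3.08 N/mm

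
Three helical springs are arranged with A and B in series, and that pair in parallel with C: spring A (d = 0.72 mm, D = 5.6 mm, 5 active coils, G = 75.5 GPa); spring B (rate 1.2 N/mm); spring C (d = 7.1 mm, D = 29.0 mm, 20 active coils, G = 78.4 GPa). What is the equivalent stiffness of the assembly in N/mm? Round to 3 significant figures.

k_A = Gd⁴/(8D³N_a) = (75.5×10³)(0.72⁴)/(8·5.6³·5) = 2.8884 N/mm
k_C = Gd⁴/(8D³N_a) = (78.4×10³)(7.1⁴)/(8·29.0³·20) = 51.055 N/mm
Springs A,B series: k_AB = 1/(1/2.8884+1/1.2) = 0.84778 N/mm; parallel with C: k_eq = 0.84778+51.055 = 51.902 N/mm

51.9 N/mm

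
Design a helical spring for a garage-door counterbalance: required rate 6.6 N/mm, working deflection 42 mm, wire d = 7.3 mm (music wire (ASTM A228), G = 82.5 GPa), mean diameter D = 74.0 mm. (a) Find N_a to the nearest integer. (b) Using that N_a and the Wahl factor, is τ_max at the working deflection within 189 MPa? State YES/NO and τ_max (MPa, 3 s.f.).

N_a = Gd⁴/(8D³k) = (82.5×10³)(7.3⁴)/(8·74.0³·6.6) = 10.95 → N_a = 11
Actual rate k = Gd⁴/(8D³·11) = 6.57 N/mm
Working load F = kδ = 6.57·42 = 275.94 N
C = 74.0/7.3 = 10.1370; K_W = (4C−1)/(4C−4)+0.615/C = 1.1428
τ_max = K_W·8FD/(πd³) = 1.1428·133.67 = 152.75 MPa
τ_max ≤ 189 MPa → acceptable

(a) 11 coils; (b) YES, τ_max = 153 MPa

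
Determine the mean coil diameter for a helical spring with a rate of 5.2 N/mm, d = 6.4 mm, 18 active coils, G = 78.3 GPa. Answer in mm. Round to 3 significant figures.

D = (Gd⁴/(8N_a·k))^(1/3) = (78.3×10³·6.4⁴/(8·18·5.2))^(1/3)
  = (175435)^(1/3) = 55.9807 mm

56.0 mm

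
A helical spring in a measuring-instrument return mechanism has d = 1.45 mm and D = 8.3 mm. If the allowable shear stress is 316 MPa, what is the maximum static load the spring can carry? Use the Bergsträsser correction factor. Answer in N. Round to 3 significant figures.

C = D/d = 8.3/1.45 = 5.7241
K_B = (4C+2)/(4C−3) = 24.897/19.897 = 1.2513
τ_max = K·8FD/(πd³) → F_max = τ_allow·πd³/(8DK)
F_max = 316·π·1.45³/(8·8.3·1.2513) = 3026.5/83.086 = 36.426 N

36.4 N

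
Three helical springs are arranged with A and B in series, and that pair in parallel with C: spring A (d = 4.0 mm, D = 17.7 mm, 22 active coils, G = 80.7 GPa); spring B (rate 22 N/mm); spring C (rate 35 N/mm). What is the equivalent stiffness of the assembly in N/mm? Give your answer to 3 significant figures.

45.8 N/mm

k_A = Gd⁴/(8D³N_a) = (80.7×10³)(4.0⁴)/(8·17.7³·22) = 21.168 N/mm
Springs A,B series: k_AB = 1/(1/21.168+1/22) = 10.788 N/mm; parallel with C: k_eq = 10.788+35 = 45.788 N/mm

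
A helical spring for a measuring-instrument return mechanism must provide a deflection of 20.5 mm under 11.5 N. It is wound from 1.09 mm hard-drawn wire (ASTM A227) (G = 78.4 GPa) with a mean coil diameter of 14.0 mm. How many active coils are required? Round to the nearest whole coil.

9

Required rate k = F/δ = 11.5/20.5 = 0.56098 N/mm
N_a = Gd⁴/(8D³k) = (78.4×10³ × 1.09⁴)/(8 × 14.0³ × 0.56098)
    = 110668 / 12314.5 = 8.987 → 9 coils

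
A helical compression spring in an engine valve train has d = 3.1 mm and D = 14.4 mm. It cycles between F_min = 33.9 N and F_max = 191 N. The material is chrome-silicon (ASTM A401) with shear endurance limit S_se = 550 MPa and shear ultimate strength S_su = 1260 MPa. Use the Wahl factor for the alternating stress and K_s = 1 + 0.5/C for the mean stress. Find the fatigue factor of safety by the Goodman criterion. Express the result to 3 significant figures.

2.80

C = D/d = 14.4/3.1 = 4.6452; K_W = (4C−1)/(4C−4)+0.615/C = 1.3381; K_s = 1+0.5/C = 1.1076
F_a = (F_max−F_min)/2 = 78.55 N; F_m = (F_max+F_min)/2 = 112.45 N
τ_a = K_W·8F_aD/(πd³) = 1.3381 × 96.686 = 129.38 MPa
τ_m = K_s·8F_mD/(πd³) = 1.1076 × 138.41 = 153.31 MPa
Goodman: 1/n_f = τ_a/S_se + τ_m/S_su = 129.38/550 + 153.31/1260 = 0.23524 + 0.12168 = 0.35691
n_f = 1/0.35691 = 2.802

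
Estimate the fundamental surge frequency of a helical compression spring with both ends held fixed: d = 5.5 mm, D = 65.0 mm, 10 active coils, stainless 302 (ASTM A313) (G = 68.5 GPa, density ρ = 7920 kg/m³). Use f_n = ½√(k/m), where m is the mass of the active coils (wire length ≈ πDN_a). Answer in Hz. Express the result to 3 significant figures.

43.1 Hz

k = Gd⁴/(8D³N_a) = (68.5×10³)(5.5⁴)/(8·65.0³·10) = 2.8531 N/mm = 2853.1 N/m
Wire length L = πDN_a = π·65.0·10 = 2042 mm
m = ρ·(πd²/4)·L = 7920 × 23.758×10⁻⁶ m² × 2.042 m = 0.38424 kg
f_n = ½√(k/m) = 0.5·√(2853.1/0.38424) = 0.5·√(7425.2) = 43.085 Hz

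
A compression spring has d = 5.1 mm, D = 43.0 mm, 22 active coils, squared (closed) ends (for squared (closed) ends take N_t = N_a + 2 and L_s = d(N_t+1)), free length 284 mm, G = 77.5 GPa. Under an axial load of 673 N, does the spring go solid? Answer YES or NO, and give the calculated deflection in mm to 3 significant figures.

k = Gd⁴/(8D³N_a) = (77.5×10³)(5.1⁴)/(8·43.0³·22) = 3.7468 N/mm
N_t = 24; L_s = 5.1·25 = 127.5 mm; δ_solid = L₀ − L_s = 284 − 127.5 = 156.5 mm
δ = F/k = 673/3.7468 = 179.62 mm
δ ≥ δ_solid → spring goes solid

YES, δ = 180 mm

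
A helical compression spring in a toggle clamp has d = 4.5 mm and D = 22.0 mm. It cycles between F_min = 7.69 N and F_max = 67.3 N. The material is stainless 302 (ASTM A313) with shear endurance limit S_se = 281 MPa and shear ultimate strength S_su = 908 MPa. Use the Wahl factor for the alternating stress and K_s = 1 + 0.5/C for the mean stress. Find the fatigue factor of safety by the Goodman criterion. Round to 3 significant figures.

C = D/d = 22.0/4.5 = 4.8889; K_W = (4C−1)/(4C−4)+0.615/C = 1.3187; K_s = 1+0.5/C = 1.1023
F_a = (F_max−F_min)/2 = 29.805 N; F_m = (F_max+F_min)/2 = 37.495 N
τ_a = K_W·8F_aD/(πd³) = 1.3187 × 18.324 = 24.163 MPa
τ_m = K_s·8F_mD/(πd³) = 1.1023 × 23.051 = 25.409 MPa
Goodman: 1/n_f = τ_a/S_se + τ_m/S_su = 24.163/281 + 25.409/908 = 0.08599 + 0.02798 = 0.11397
n_f = 1/0.11397 = 8.774

8.77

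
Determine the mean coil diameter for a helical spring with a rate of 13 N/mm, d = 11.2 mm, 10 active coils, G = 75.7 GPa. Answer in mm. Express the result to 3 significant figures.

D = (Gd⁴/(8N_a·k))^(1/3) = (75.7×10³·11.2⁴/(8·10·13))^(1/3)
  = (1.14534e+06)^(1/3) = 104.6273 mm

105 mm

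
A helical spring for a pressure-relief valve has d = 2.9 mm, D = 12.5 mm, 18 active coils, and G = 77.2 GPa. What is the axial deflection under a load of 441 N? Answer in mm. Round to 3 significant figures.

k = Gd⁴/(8D³N_a) = (77.2×10³)(2.9⁴)/(8·12.5³·18) = 19.414 N/mm
δ = F/k = 441 / 19.414 = 22.715 mm

22.7 mm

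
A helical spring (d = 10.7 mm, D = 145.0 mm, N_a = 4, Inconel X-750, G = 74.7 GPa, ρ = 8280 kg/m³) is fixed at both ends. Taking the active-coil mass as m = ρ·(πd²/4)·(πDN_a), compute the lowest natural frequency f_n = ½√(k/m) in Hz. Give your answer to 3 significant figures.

k = Gd⁴/(8D³N_a) = (74.7×10³)(10.7⁴)/(8·145.0³·4) = 10.037 N/mm = 10037 N/m
Wire length L = πDN_a = π·145.0·4 = 1822.1 mm
m = ρ·(πd²/4)·L = 8280 × 89.92×10⁻⁶ m² × 1.8221 m = 1.3566 kg
f_n = ½√(k/m) = 0.5·√(10037/1.3566) = 0.5·√(7398.4) = 43.007 Hz

43.0 Hz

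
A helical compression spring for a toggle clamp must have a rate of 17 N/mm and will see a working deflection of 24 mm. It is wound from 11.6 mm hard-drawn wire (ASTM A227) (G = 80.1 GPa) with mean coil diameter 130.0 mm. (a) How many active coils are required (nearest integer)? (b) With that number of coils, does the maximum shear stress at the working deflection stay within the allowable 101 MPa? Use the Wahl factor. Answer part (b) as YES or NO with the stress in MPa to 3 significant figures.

(a) 5 coils; (b) YES, τ_max = 94.8 MPa

N_a = Gd⁴/(8D³k) = (80.1×10³)(11.6⁴)/(8·130.0³·17) = 4.854 → N_a = 5
Actual rate k = Gd⁴/(8D³·5) = 16.503 N/mm
Working load F = kδ = 16.503·24 = 396.08 N
C = 130.0/11.6 = 11.2069; K_W = (4C−1)/(4C−4)+0.615/C = 1.1284
τ_max = K_W·8FD/(πd³) = 1.1284·84.003 = 94.785 MPa
τ_max ≤ 101 MPa → acceptable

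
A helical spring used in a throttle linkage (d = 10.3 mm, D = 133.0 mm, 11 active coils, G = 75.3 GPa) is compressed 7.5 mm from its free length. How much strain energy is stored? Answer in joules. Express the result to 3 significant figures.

k = Gd⁴/(8D³N_a) = (75.3×10³)(10.3⁴)/(8·133.0³·11) = 4.0936 N/mm
U = ½kδ² = 0.5 × 4.0936 × 7.5² = 115.13 N·mm = 0.11513 J

0.115 J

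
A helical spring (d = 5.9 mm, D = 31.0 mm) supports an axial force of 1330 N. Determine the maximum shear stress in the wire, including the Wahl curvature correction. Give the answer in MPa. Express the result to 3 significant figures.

Spring index C = D/d = 31.0/5.9 = 5.2542
K_W = (4C−1)/(4C−4) + 0.615/C = 20.017/17.017 + 0.1170 = 1.2933
τ₀ = 8FD/(πd³) = 8·1330·31.0/(π·5.9³) = 329840/645.22 = 511.21 MPa
τ_max = K·τ₀ = 1.2933 × 511.21 = 661.17 MPa

661 MPa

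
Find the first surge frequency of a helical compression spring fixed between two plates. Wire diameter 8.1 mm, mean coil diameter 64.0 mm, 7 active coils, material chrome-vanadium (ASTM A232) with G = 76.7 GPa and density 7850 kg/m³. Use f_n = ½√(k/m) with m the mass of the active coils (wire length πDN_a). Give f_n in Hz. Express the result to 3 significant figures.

99.4 Hz

k = Gd⁴/(8D³N_a) = (76.7×10³)(8.1⁴)/(8·64.0³·7) = 22.491 N/mm = 22491 N/m
Wire length L = πDN_a = π·64.0·7 = 1407.4 mm
m = ρ·(πd²/4)·L = 7850 × 51.53×10⁻⁶ m² × 1.4074 m = 0.56932 kg
f_n = ½√(k/m) = 0.5·√(22491/0.56932) = 0.5·√(39505) = 99.379 Hz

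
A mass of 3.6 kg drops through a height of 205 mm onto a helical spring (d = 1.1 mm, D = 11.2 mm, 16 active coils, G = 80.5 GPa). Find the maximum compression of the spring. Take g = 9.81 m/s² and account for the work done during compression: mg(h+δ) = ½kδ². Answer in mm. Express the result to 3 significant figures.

k = Gd⁴/(8D³N_a) = (80.5×10³)(1.1⁴)/(8·11.2³·16) = 0.65539 N/mm
W = mg = 3.6 × 9.81 = 35.316 N
½kδ² − Wδ − Wh = 0 → δ = (W + √(W² + 2kWh))/k
δ = (35.316 + √(1247.2 + 9489.82))/0.65539 = (35.316 + 103.62)/0.65539 = 211.99 mm

212 mm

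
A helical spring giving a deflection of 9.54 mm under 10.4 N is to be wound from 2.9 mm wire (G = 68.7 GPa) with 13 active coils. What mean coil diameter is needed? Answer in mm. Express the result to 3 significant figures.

Required rate k = F/δ = 10.4/9.54 = 1.0901 N/mm
D = (Gd⁴/(8N_a·k))^(1/3) = (68.7×10³·2.9⁴/(8·13·1.0901))^(1/3)
  = (42857.9)^(1/3) = 34.9953 mm

35.0 mm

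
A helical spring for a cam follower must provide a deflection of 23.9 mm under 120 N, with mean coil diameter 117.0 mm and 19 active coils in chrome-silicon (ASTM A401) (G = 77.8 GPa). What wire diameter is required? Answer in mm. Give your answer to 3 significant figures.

Required rate k = F/δ = 120/23.9 = 5.0209 N/mm
d = (8D³N_a·k / G)^(1/4) = (8·117.0³·19·5.0209 / (77.8×10³))^0.25
  = (15711)^0.25 = 11.1957 mm

11.2 mm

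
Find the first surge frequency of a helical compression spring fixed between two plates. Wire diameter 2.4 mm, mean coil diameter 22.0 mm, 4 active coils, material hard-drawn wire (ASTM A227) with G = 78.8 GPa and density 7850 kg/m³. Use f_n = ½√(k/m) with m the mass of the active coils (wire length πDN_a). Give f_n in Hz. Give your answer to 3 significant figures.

k = Gd⁴/(8D³N_a) = (78.8×10³)(2.4⁴)/(8·22.0³·4) = 7.6728 N/mm = 7672.8 N/m
Wire length L = πDN_a = π·22.0·4 = 276.46 mm
m = ρ·(πd²/4)·L = 7850 × 4.5239×10⁻⁶ m² × 0.27646 m = 0.0098178 kg
f_n = ½√(k/m) = 0.5·√(7672.8/0.0098178) = 0.5·√(7.8152e+05) = 442.02 Hz

442 Hz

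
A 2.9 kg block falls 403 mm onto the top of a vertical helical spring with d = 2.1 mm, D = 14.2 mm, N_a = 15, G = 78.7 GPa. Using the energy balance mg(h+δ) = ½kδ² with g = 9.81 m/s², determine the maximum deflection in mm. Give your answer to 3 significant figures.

78.4 mm

k = Gd⁴/(8D³N_a) = (78.7×10³)(2.1⁴)/(8·14.2³·15) = 4.4546 N/mm
W = mg = 2.9 × 9.81 = 28.449 N
½kδ² − Wδ − Wh = 0 → δ = (W + √(W² + 2kWh))/k
δ = (28.449 + √(809.35 + 102143))/4.4546 = (28.449 + 320.86)/4.4546 = 78.416 mm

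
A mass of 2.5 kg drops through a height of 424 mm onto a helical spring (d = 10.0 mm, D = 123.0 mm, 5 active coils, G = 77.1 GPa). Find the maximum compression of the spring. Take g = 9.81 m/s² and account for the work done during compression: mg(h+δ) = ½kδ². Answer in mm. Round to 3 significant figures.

k = Gd⁴/(8D³N_a) = (77.1×10³)(10.0⁴)/(8·123.0³·5) = 10.358 N/mm
W = mg = 2.5 × 9.81 = 24.525 N
½kδ² − Wδ − Wh = 0 → δ = (W + √(W² + 2kWh))/k
δ = (24.525 + √(601.48 + 215419))/10.358 = (24.525 + 464.78)/10.358 = 47.239 mm

47.2 mm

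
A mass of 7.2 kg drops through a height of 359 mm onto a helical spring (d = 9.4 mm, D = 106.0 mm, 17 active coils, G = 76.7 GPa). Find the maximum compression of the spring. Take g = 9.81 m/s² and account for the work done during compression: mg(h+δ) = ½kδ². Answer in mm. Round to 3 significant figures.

k = Gd⁴/(8D³N_a) = (76.7×10³)(9.4⁴)/(8·106.0³·17) = 3.697 N/mm
W = mg = 7.2 × 9.81 = 70.632 N
½kδ² − Wδ − Wh = 0 → δ = (W + √(W² + 2kWh))/k
δ = (70.632 + √(4988.9 + 187489))/3.697 = (70.632 + 438.72)/3.697 = 137.78 mm

138 mm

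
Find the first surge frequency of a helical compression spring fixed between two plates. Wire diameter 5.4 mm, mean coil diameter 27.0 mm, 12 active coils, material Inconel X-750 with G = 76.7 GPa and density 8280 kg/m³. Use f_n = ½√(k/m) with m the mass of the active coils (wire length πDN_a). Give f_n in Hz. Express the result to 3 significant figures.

k = Gd⁴/(8D³N_a) = (76.7×10³)(5.4⁴)/(8·27.0³·12) = 34.515 N/mm = 34515 N/m
Wire length L = πDN_a = π·27.0·12 = 1017.9 mm
m = ρ·(πd²/4)·L = 8280 × 22.902×10⁻⁶ m² × 1.0179 m = 0.19302 kg
f_n = ½√(k/m) = 0.5·√(34515/0.19302) = 0.5·√(1.7882e+05) = 211.43 Hz

211 Hz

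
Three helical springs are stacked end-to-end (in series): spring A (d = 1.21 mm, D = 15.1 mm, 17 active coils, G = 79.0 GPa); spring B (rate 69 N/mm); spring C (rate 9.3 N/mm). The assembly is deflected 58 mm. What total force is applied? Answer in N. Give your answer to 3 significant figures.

k_A = Gd⁴/(8D³N_a) = (79.0×10³)(1.21⁴)/(8·15.1³·17) = 0.36166 N/mm
Series: 1/k_eq = 1/0.36166 + 1/69 + 1/9.3 = 2.8871; k_eq = 0.34637 N/mm
F = k_eq·δ = 0.34637·58 = 20.09 N

20.1 N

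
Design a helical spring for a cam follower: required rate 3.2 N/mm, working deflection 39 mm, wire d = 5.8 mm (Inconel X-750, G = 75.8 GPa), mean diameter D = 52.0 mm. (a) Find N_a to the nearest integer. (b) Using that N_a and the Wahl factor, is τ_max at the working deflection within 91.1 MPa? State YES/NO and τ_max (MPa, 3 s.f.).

(a) 24 coils; (b) NO, τ_max = 97.8 MPa

N_a = Gd⁴/(8D³k) = (75.8×10³)(5.8⁴)/(8·52.0³·3.2) = 23.83 → N_a = 24
Actual rate k = Gd⁴/(8D³·24) = 3.1774 N/mm
Working load F = kδ = 3.1774·39 = 123.92 N
C = 52.0/5.8 = 8.9655; K_W = (4C−1)/(4C−4)+0.615/C = 1.1628
τ_max = K_W·8FD/(πd³) = 1.1628·84.1 = 97.787 MPa
τ_max > 91.1 MPa → exceeds allowable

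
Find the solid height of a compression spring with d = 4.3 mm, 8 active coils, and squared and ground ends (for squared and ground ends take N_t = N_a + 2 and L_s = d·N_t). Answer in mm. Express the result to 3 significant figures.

squared and ground ends: N_t = N_a + 2 = 8 + 2 = 10
L_s = d·N_t = 4.3 × 10 = 43 mm

43.0 mm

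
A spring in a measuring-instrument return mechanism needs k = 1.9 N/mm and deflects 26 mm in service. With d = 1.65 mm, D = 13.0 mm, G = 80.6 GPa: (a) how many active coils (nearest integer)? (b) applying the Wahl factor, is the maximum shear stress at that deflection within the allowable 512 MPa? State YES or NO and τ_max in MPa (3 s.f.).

(a) 18 coils; (b) YES, τ_max = 430 MPa

N_a = Gd⁴/(8D³k) = (80.6×10³)(1.65⁴)/(8·13.0³·1.9) = 17.89 → N_a = 18
Actual rate k = Gd⁴/(8D³·18) = 1.8883 N/mm
Working load F = kδ = 1.8883·26 = 49.097 N
C = 13.0/1.65 = 7.8788; K_W = (4C−1)/(4C−4)+0.615/C = 1.1871
τ_max = K_W·8FD/(πd³) = 1.1871·361.81 = 429.5 MPa
τ_max ≤ 512 MPa → acceptable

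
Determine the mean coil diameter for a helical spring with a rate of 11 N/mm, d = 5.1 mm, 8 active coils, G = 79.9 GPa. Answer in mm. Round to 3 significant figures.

42.5 mm

D = (Gd⁴/(8N_a·k))^(1/3) = (79.9×10³·5.1⁴/(8·8·11))^(1/3)
  = (76781.2)^(1/3) = 42.5029 mm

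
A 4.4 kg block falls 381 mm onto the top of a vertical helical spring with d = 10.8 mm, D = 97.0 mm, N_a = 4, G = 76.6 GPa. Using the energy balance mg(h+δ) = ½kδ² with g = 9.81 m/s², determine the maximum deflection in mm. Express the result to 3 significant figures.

k = Gd⁴/(8D³N_a) = (76.6×10³)(10.8⁴)/(8·97.0³·4) = 35.683 N/mm
W = mg = 4.4 × 9.81 = 43.164 N
½kδ² − Wδ − Wh = 0 → δ = (W + √(W² + 2kWh))/k
δ = (43.164 + √(1863.1 + 1.17364e+06))/35.683 = (43.164 + 1084.2)/35.683 = 31.594 mm

31.6 mm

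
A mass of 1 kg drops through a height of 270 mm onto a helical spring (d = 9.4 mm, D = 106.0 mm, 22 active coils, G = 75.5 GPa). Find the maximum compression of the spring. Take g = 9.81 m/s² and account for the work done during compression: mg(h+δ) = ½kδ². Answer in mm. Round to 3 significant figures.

k = Gd⁴/(8D³N_a) = (75.5×10³)(9.4⁴)/(8·106.0³·22) = 2.8121 N/mm
W = mg = 1 × 9.81 = 9.81 N
½kδ² − Wδ − Wh = 0 → δ = (W + √(W² + 2kWh))/k
δ = (9.81 + √(96.236 + 14896.7))/2.8121 = (9.81 + 122.45)/2.8121 = 47.031 mm

47.0 mm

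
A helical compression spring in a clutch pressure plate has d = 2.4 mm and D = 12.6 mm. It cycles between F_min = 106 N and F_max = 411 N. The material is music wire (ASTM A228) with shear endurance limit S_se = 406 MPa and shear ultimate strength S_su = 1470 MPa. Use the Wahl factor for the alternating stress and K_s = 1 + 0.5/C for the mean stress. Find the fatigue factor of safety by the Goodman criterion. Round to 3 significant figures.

0.635

C = D/d = 12.6/2.4 = 5.2500; K_W = (4C−1)/(4C−4)+0.615/C = 1.2936; K_s = 1+0.5/C = 1.0952
F_a = (F_max−F_min)/2 = 152.5 N; F_m = (F_max+F_min)/2 = 258.5 N
τ_a = K_W·8F_aD/(πd³) = 1.2936 × 353.95 = 457.88 MPa
τ_m = K_s·8F_mD/(πd³) = 1.0952 × 599.98 = 657.12 MPa
Goodman: 1/n_f = τ_a/S_se + τ_m/S_su = 457.88/406 + 657.12/1470 = 1.12778 + 0.44702 = 1.5748
n_f = 1/1.5748 = 0.635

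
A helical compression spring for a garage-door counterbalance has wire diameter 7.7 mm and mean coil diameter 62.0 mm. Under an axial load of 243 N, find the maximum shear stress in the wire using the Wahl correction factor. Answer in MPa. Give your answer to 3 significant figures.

99.4 MPa

Spring index C = D/d = 62.0/7.7 = 8.0519
K_W = (4C−1)/(4C−4) + 0.615/C = 31.208/28.208 + 0.0764 = 1.1827
τ₀ = 8FD/(πd³) = 8·243·62.0/(π·7.7³) = 120528/1434.2 = 84.036 MPa
τ_max = K·τ₀ = 1.1827 × 84.036 = 99.392 MPa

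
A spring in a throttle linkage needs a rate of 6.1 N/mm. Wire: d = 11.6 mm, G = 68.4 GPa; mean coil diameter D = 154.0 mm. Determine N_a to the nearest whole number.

7

N_a = Gd⁴/(8D³k) = (68.4×10³ × 11.6⁴)/(8 × 154.0³ × 6.1)
    = 1.23848e+09 / 1.7823e+08 = 6.949 → 7 coils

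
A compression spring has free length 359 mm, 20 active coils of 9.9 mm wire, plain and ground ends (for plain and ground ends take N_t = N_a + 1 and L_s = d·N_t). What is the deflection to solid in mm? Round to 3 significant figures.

N_t = 21; L_s = 9.9·21 = 207.9 mm
δ_solid = L₀ − L_s = 359 − 207.9 = 151.1 mm

151 mm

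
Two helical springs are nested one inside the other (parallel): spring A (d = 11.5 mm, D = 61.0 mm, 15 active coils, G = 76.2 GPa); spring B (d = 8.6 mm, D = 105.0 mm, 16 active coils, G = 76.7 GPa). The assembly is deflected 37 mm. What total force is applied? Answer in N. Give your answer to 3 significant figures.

k_A = Gd⁴/(8D³N_a) = (76.2×10³)(11.5⁴)/(8·61.0³·15) = 48.93 N/mm
k_B = Gd⁴/(8D³N_a) = (76.7×10³)(8.6⁴)/(8·105.0³·16) = 2.8315 N/mm
Parallel: k_eq = 48.93 + 2.8315 = 51.762 N/mm
F = k_eq·δ = 51.762·37 = 1915.2 N

1920 N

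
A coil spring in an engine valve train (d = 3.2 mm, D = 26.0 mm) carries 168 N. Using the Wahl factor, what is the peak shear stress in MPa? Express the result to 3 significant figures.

Spring index C = D/d = 26.0/3.2 = 8.1250
K_W = (4C−1)/(4C−4) + 0.615/C = 31.500/28.500 + 0.0757 = 1.1810
τ₀ = 8FD/(πd³) = 8·168·26.0/(π·3.2³) = 34944/102.94 = 339.45 MPa
τ_max = K·τ₀ = 1.1810 × 339.45 = 400.87 MPa

401 MPa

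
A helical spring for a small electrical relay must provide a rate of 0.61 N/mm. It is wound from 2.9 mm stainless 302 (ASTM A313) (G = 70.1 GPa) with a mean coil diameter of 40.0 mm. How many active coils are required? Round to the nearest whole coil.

16

N_a = Gd⁴/(8D³k) = (70.1×10³ × 2.9⁴)/(8 × 40.0³ × 0.61)
    = 4.95804e+06 / 312320 = 15.87 → 16 coils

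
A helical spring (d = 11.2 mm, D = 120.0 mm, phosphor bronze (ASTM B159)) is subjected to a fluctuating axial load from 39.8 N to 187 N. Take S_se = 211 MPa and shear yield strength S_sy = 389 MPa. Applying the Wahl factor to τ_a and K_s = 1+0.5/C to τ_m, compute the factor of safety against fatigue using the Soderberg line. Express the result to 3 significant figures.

6.56

C = D/d = 120.0/11.2 = 10.7143; K_W = (4C−1)/(4C−4)+0.615/C = 1.1346; K_s = 1+0.5/C = 1.0467
F_a = (F_max−F_min)/2 = 73.6 N; F_m = (F_max+F_min)/2 = 113.4 N
τ_a = K_W·8F_aD/(πd³) = 1.1346 × 16.008 = 18.163 MPa
τ_m = K_s·8F_mD/(πd³) = 1.0467 × 24.665 = 25.816 MPa
Soderberg: 1/n_f = τ_a/S_se + τ_m/S_sy = 18.163/211 + 25.816/389 = 0.08608 + 0.06637 = 0.15245
n_f = 1/0.15245 = 6.56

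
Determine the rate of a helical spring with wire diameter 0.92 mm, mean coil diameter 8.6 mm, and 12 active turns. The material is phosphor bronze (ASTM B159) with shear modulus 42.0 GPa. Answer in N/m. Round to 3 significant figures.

493 N/m

k = Gd⁴/(8D³N_a) = (42.0×10³ × 0.92⁴) / (8 × 8.6³ × 12)
  = 30088.5 / 61061.4 = 0.49276 N/mm = 492.76 N/m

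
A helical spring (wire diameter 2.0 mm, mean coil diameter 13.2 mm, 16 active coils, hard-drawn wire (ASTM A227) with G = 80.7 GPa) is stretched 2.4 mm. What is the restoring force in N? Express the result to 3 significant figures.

k = Gd⁴/(8D³N_a) = (80.7×10³)(2.0⁴)/(8·13.2³·16) = 4.3859 N/mm
F = k·δ = 4.3859 × 2.4 = 10.526 N

10.5 N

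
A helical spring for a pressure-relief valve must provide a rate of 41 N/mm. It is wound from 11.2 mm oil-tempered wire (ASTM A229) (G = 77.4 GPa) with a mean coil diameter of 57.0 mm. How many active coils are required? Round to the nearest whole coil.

N_a = Gd⁴/(8D³k) = (77.4×10³ × 11.2⁴)/(8 × 57.0³ × 41)
    = 1.2179e+09 / 6.07433e+07 = 20.05 → 20 coils

20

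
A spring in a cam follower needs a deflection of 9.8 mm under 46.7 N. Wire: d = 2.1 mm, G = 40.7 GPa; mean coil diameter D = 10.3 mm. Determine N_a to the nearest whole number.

Required rate k = F/δ = 46.7/9.8 = 4.7653 N/mm
N_a = Gd⁴/(8D³k) = (40.7×10³ × 2.1⁴)/(8 × 10.3³ × 4.7653)
    = 791538 / 41657.4 = 19 → 19 coils

19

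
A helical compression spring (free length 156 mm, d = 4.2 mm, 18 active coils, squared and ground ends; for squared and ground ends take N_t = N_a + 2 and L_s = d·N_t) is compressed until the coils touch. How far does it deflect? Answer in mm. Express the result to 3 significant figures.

N_t = 20; L_s = 4.2·20 = 84 mm
δ_solid = L₀ − L_s = 156 − 84 = 72 mm

72.0 mm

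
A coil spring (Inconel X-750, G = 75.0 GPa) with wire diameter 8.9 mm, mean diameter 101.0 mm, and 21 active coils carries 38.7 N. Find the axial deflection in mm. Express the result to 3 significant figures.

14.2 mm

k = Gd⁴/(8D³N_a) = (75.0×10³)(8.9⁴)/(8·101.0³·21) = 2.7186 N/mm
δ = F/k = 38.7 / 2.7186 = 14.235 mm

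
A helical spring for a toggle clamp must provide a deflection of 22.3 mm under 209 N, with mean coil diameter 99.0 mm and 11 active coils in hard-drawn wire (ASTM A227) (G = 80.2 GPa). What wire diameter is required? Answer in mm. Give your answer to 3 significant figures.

Required rate k = F/δ = 209/22.3 = 9.3722 N/mm
d = (8D³N_a·k / G)^(1/4) = (8·99.0³·11·9.3722 / (80.2×10³))^0.25
  = (9978.3)^0.25 = 9.9946 mm

9.99 mm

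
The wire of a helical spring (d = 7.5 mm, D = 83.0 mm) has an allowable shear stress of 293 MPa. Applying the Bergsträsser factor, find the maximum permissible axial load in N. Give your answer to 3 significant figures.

C = D/d = 83.0/7.5 = 11.0667
K_B = (4C+2)/(4C−3) = 46.267/41.267 = 1.1212
τ_max = K·8FD/(πd³) → F_max = τ_allow·πd³/(8DK)
F_max = 293·π·7.5³/(8·83.0·1.1212) = 3.8833e+05/744.45 = 521.63 N

522 N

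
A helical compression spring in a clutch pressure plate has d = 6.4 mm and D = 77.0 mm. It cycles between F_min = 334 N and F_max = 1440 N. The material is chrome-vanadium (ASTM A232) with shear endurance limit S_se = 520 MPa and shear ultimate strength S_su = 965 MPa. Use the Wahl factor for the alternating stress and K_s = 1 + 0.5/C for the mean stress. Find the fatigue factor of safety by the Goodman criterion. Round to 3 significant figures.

0.623

C = D/d = 77.0/6.4 = 12.0312; K_W = (4C−1)/(4C−4)+0.615/C = 1.1191; K_s = 1+0.5/C = 1.0416
F_a = (F_max−F_min)/2 = 553 N; F_m = (F_max+F_min)/2 = 887 N
τ_a = K_W·8F_aD/(πd³) = 1.1191 × 413.63 = 462.9 MPa
τ_m = K_s·8F_mD/(πd³) = 1.0416 × 663.46 = 691.03 MPa
Goodman: 1/n_f = τ_a/S_se + τ_m/S_su = 462.9/520 + 691.03/965 = 0.89019 + 0.71610 = 1.6063
n_f = 1/1.6063 = 0.6226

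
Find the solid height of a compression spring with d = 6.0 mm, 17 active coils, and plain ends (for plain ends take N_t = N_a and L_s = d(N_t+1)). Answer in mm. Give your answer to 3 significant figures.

108 mm

plain ends: N_t = N_a = 17
L_s = d·(N_t+1) = 6.0 × 18 = 108 mm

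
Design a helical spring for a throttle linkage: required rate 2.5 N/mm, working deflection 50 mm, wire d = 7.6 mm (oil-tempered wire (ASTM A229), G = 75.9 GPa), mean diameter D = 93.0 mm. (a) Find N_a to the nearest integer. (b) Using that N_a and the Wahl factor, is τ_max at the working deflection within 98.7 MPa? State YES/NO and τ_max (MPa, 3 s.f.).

N_a = Gd⁴/(8D³k) = (75.9×10³)(7.6⁴)/(8·93.0³·2.5) = 15.74 → N_a = 16
Actual rate k = Gd⁴/(8D³·16) = 2.4594 N/mm
Working load F = kδ = 2.4594·50 = 122.97 N
C = 93.0/7.6 = 12.2368; K_W = (4C−1)/(4C−4)+0.615/C = 1.1170
τ_max = K_W·8FD/(πd³) = 1.1170·66.342 = 74.104 MPa
τ_max ≤ 98.7 MPa → acceptable

(a) 16 coils; (b) YES, τ_max = 74.1 MPa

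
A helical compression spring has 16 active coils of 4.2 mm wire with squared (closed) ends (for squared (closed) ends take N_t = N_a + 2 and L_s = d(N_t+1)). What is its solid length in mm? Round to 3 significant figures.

79.8 mm

squared (closed) ends: N_t = N_a + 2 = 16 + 2 = 18
L_s = d·(N_t+1) = 4.2 × 19 = 79.8 mm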